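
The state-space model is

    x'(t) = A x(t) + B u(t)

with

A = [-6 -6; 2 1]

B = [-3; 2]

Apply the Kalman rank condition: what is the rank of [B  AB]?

AB = [[6], [-4]]
Controllability matrix C = [B  AB] = [[-3, 6], [2, -4]]
Every column of C is a scalar multiple of column 1 = [-3, 2] (multipliers 1, -2), so the columns span a one-dimensional space.
C ≠ 0, hence rank(C) = 1.
rank(C) = 1 < n = 2, so the pair (A, B) is not completely controllable.

1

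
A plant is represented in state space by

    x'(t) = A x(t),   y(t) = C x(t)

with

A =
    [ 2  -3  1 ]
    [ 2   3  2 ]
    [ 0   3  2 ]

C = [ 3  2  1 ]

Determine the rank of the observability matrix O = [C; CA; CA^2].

3

CA = [[10, 0, 9]]
CA^2 = [[20, -3, 28]]
Observability matrix O = [C; CA; CA^2] = [[3, 2, 1], [10, 0, 9], [20, -3, 28]]
det(O) = 3·(0·28 - 9·(-3)) - 2·(10·28 - 9·20) + 1·(10·(-3) - 0·20) = 3·27 - 2·100 + 1·(-30) = -149 ≠ 0, so rank(O) = 3.
rank(O) = 3 = n, so the pair (A, C) is completely observable.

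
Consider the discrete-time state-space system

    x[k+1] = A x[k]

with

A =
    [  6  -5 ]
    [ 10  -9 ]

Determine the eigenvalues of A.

det(zI - A) = z^2 - (tr A)z + det A, with tr A = 6 + (-9) = -3 and det A = 6·(-9) - (-5)·10 = -54 - (-50) = -4.
So p(z) = det(zI - A) = z^2 + 3z - 4.
Factor z^2 + 3z - 4: two numbers with sum -3 and product -4 are 1 and -4, so z^2 + 3z - 4 = (z - 1)(z + 4).
Hence p(z) = (z - 1) (z + 4), with roots -4, 1.

-4, 1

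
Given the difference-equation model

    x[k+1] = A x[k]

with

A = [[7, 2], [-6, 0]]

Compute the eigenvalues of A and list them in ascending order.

det(zI - A) = z^2 - (tr A)z + det A, with tr A = 7 + 0 = 7 and det A = 7·0 - 2·(-6) = 0 - (-12) = 12.
So p(z) = det(zI - A) = z^2 - 7z + 12.
Factor z^2 - 7z + 12: two numbers with sum 7 and product 12 are 4 and 3, so z^2 - 7z + 12 = (z - 4)(z - 3).
Hence p(z) = (z - 4) (z - 3), with roots 3, 4.

3, 4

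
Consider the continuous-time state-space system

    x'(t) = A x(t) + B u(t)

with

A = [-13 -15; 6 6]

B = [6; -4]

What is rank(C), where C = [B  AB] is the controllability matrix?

1

AB = [[-18], [12]]
Controllability matrix C = [B  AB] = [[6, -18], [-4, 12]]
Every column of C is a scalar multiple of column 1 = [6, -4] (multipliers 1, -3), so the columns span a one-dimensional space.
C ≠ 0, hence rank(C) = 1.
rank(C) = 1 < n = 2, so the pair (A, B) is not completely controllable.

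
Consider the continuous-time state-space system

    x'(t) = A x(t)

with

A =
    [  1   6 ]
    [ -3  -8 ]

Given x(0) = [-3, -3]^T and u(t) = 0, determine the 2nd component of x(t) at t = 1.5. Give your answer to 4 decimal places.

det(sI - A) = s^2 - (tr A)s + det A, with tr A = 1 + (-8) = -7 and det A = 1·(-8) - 6·(-3) = -8 - (-18) = 10.
So p(s) = det(sI - A) = s^2 + 7s + 10.
Factor s^2 + 7s + 10: two numbers with sum -7 and product 10 are -2 and -5, so s^2 + 7s + 10 = (s + 2)(s + 5).
Hence p(s) = (s + 2) (s + 5), with roots -5, -2.
The eigenvalues -5, -2 are distinct and real, so A is diagonalisable and x(t) = e^{At} x(0) = V diag(e^{λ_i t}) V^{-1} x(0), where the columns of V are the eigenvectors.
λ = -5: A - (-5)I = [[6, 6], [-3, -3]]. Row 1 gives 6·v1 + 6·v2 = 0, so take v_1 = [1, -1]^T.
λ = -2: A - (-2)I = [[3, 6], [-3, -6]]. Row 1 gives 3·v1 + 6·v2 = 0, so take v_2 = [2, -1]^T.
V = [v_1 v_2] = [[1, 2], [-1, -1]] has det V = 1, so V^{-1} = adj(V)/det V = [[-1, -2], [1, 1]].
Modal coordinates z(0) = V^{-1} x(0): (-1)·(-3) + (-2)·(-3) = 9; 1·(-3) + 1·(-3) = -6; so z(0) = [9, -6]^T.
x_2(t) = Σ_i (v_i)_2 · z_i(0) · e^{λ_i t} (row 2 of V times the modal terms).
x_2(1.5) = (-1)·9·e^{-5·1.5} + (-1)·(-6)·e^{-2·1.5} = (-9)·0.000553 + 6·0.049787 = 0.2937.

0.2937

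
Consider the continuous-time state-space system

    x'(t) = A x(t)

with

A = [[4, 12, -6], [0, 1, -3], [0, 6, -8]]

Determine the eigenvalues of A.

-5, -2, 4

det(sI - A) = s^3 - (tr A)s^2 + (M11 + M22 + M33)s - det A, where Mii is the 2×2 principal minor of A obtained by deleting row i and column i.
tr A = 4 + 1 + (-8) = -3; M11 = 1·(-8) - (-3)·6 = -8 - (-18) = 10; M22 = 4·(-8) - (-6)·0 = -32 - 0 = -32; M33 = 4·1 - 12·0 = 4 - 0 = 4; sum of minors = -18.
det A = 4·(1·(-8) - (-3)·6) - 12·(0·(-8) - (-3)·0) + (-6)·(0·6 - 1·0) = 4·10 - 12·0 + (-6)·0 = 40.
So p(s) = det(sI - A) = s^3 + 3s^2 - 18s - 40.
Rational-root test: any integer root divides -40. Testing small divisors, s = -2 works: p(-2) = -8 + 12 + 36 + (-40) = 0, so (s + 2) is a factor.
Dividing, p(s) = (s + 2)(s^2 + s - 20).
Factor s^2 + s - 20: two numbers with sum -1 and product -20 are 4 and -5, so s^2 + s - 20 = (s - 4)(s + 5).
Hence p(s) = (s - 4) (s + 2) (s + 5), with roots -5, -2, 4.
At least one eigenvalue has non-negative real part, so the system is not asymptotically stable.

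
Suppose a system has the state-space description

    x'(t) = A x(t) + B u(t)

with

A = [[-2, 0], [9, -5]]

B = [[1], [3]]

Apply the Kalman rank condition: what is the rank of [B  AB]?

1

AB = [[-2], [-6]]
Controllability matrix C = [B  AB] = [[1, -2], [3, -6]]
Every column of C is a scalar multiple of column 1 = [1, 3] (multipliers 1, -2), so the columns span a one-dimensional space.
C ≠ 0, hence rank(C) = 1.
rank(C) = 1 < n = 2, so the pair (A, B) is not completely controllable.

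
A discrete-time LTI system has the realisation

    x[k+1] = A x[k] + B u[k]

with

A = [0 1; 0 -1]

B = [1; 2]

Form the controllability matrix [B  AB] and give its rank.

2

AB = [[2], [-2]]
Controllability matrix C = [B  AB] = [[1, 2], [2, -2]]
det(C) = 1·(-2) - 2·2 = -2 - 4 = -6 ≠ 0, so rank(C) = 2.
rank(C) = 2 = n, so the pair (A, B) is completely controllable.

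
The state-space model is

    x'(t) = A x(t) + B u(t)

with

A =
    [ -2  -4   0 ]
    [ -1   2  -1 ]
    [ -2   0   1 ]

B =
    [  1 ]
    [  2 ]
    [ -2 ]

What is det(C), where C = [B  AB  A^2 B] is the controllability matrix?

AB = [[-10], [5], [-4]]
A^2B = [[0], [24], [16]]
Controllability matrix C = [B  AB  A^2B] = [[1, -10, 0], [2, 5, 24], [-2, -4, 16]]
Expanding along the first row, det(C) = 1·(5·16 - 24·(-4)) - (-10)·(2·16 - 24·(-2)) + 0·(2·(-4) - 5·(-2)) = 1·176 - (-10)·80 + 0·2 = 976
Since det(C) ≠ 0, rank(C) = 3 and the system is completely controllable.

976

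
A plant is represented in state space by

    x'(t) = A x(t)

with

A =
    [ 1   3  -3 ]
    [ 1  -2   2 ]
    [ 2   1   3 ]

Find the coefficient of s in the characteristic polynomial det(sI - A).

Expand det(sI - A) for the 3×3 matrix.
p(s) = s^3 - 2s^2 - 4s + 20.
(Check: constant term = det(-A) = (-1)^3 det A = 20; coefficient of s^2 = -tr A = -2.)
The coefficient of s is -4.

-4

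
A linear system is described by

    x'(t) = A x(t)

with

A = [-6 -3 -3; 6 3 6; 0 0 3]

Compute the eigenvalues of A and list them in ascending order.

det(sI - A) = s^3 - (tr A)s^2 + (M11 + M22 + M33)s - det A, where Mii is the 2×2 principal minor of A obtained by deleting row i and column i.
tr A = (-6) + 3 + 3 = 0; M11 = 3·3 - 6·0 = 9 - 0 = 9; M22 = (-6)·3 - (-3)·0 = -18 - 0 = -18; M33 = (-6)·3 - (-3)·6 = -18 - (-18) = 0; sum of minors = -9.
det A = (-6)·(3·3 - 6·0) - (-3)·(6·3 - 6·0) + (-3)·(6·0 - 3·0) = (-6)·9 - (-3)·18 + (-3)·0 = 0.
So p(s) = det(sI - A) = s^3 - 9s.
The constant term is 0, so p(s) = s(s^2 - 9).
Factor s^2 - 9: two numbers with sum 0 and product -9 are 3 and -3, so s^2 - 9 = (s - 3)(s + 3).
Hence p(s) = s (s - 3) (s + 3), with roots -3, 0, 3.
At least one eigenvalue has non-negative real part, so the system is not asymptotically stable.

-3, 0, 3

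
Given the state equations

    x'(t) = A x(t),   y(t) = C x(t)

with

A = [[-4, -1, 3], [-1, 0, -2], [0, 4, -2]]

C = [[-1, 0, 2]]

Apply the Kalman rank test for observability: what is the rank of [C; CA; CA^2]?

CA = [[4, 9, -7]]
CA^2 = [[-25, -32, 8]]
Observability matrix O = [C; CA; CA^2] = [[-1, 0, 2], [4, 9, -7], [-25, -32, 8]]
det(O) = (-1)·(9·8 - (-7)·(-32)) - 0·(4·8 - (-7)·(-25)) + 2·(4·(-32) - 9·(-25)) = (-1)·(-152) - 0·(-143) + 2·97 = 346 ≠ 0, so rank(O) = 3.
rank(O) = 3 = n, so the pair (A, C) is completely observable.

3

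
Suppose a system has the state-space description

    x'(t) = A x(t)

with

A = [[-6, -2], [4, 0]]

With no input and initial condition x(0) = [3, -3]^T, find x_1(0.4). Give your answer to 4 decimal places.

det(sI - A) = s^2 - (tr A)s + det A, with tr A = (-6) + 0 = -6 and det A = (-6)·0 - (-2)·4 = 0 - (-8) = 8.
So p(s) = det(sI - A) = s^2 + 6s + 8.
Factor s^2 + 6s + 8: two numbers with sum -6 and product 8 are -2 and -4, so s^2 + 6s + 8 = (s + 2)(s + 4).
Hence p(s) = (s + 2) (s + 4), with roots -4, -2.
The eigenvalues -4, -2 are distinct and real, so A is diagonalisable and x(t) = e^{At} x(0) = V diag(e^{λ_i t}) V^{-1} x(0), where the columns of V are the eigenvectors.
λ = -4: A - (-4)I = [[-2, -2], [4, 4]]. Row 1 gives (-2)·v1 + (-2)·v2 = 0, so take v_1 = [1, -1]^T.
λ = -2: A - (-2)I = [[-4, -2], [4, 2]]. Row 1 gives (-4)·v1 + (-2)·v2 = 0, so take v_2 = [1, -2]^T.
V = [v_1 v_2] = [[1, 1], [-1, -2]] has det V = -1, so V^{-1} = adj(V)/det V = [[2, 1], [-1, -1]].
Modal coordinates z(0) = V^{-1} x(0): 2·3 + 1·(-3) = 3; (-1)·3 + (-1)·(-3) = 0; so z(0) = [3, 0]^T.
x_1(t) = Σ_i (v_i)_1 · z_i(0) · e^{λ_i t} (row 1 of V times the modal terms).
x_1(0.4) = 1·3·e^{-4·0.4} + 1·0·e^{-2·0.4} = 3·0.201897 + 0·0.449329 = 0.6057.

0.6057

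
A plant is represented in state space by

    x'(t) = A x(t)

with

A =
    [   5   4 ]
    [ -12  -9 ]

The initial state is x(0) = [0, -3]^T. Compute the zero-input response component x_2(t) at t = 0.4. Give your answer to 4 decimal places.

2.4185

det(sI - A) = s^2 - (tr A)s + det A, with tr A = 5 + (-9) = -4 and det A = 5·(-9) - 4·(-12) = -45 - (-48) = 3.
So p(s) = det(sI - A) = s^2 + 4s + 3.
Factor s^2 + 4s + 3: two numbers with sum -4 and product 3 are -1 and -3, so s^2 + 4s + 3 = (s + 1)(s + 3).
Hence p(s) = (s + 1) (s + 3), with roots -3, -1.
The eigenvalues -3, -1 are distinct and real, so A is diagonalisable and x(t) = e^{At} x(0) = V diag(e^{λ_i t}) V^{-1} x(0), where the columns of V are the eigenvectors.
λ = -3: A - (-3)I = [[8, 4], [-12, -6]]. Row 1 gives 8·v1 + 4·v2 = 0, so take v_1 = [-1, 2]^T.
λ = -1: A - (-1)I = [[6, 4], [-12, -8]]. Row 1 gives 6·v1 + 4·v2 = 0, so take v_2 = [-2, 3]^T.
V = [v_1 v_2] = [[-1, -2], [2, 3]] has det V = 1, so V^{-1} = adj(V)/det V = [[3, 2], [-2, -1]].
Modal coordinates z(0) = V^{-1} x(0): 3·0 + 2·(-3) = -6; (-2)·0 + (-1)·(-3) = 3; so z(0) = [-6, 3]^T.
x_2(t) = Σ_i (v_i)_2 · z_i(0) · e^{λ_i t} (row 2 of V times the modal terms).
x_2(0.4) = 2·(-6)·e^{-3·0.4} + 3·3·e^{-1·0.4} = (-12)·0.30119421 + 9·0.67032005 = 2.4185.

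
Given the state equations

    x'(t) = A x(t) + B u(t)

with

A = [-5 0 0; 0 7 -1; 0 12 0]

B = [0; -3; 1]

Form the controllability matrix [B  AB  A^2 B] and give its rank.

2

AB = [[0], [-22], [-36]]
A^2B = [[0], [-118], [-264]]
Controllability matrix C = [B  AB  A^2B] = [[0, 0, 0], [-3, -22, -118], [1, -36, -264]]
Row 1 of C is identically zero, so rank(C) ≤ 2.
The 2×2 minor from rows 2, 3, columns 1, 2 is (-3)·(-36) - (-22)·1 = 108 - (-22) = 130 ≠ 0, so rank(C) = 2.
rank(C) = 2 < n = 3, so the pair (A, B) is not completely controllable.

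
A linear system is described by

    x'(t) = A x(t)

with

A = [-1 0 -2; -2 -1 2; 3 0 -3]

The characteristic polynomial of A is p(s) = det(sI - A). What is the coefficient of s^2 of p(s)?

Expand det(sI - A) for the 3×3 matrix.
p(s) = s^3 + 5s^2 + 13s + 9.
(Check: constant term = det(-A) = (-1)^3 det A = 9; coefficient of s^2 = -tr A = 5.)
The coefficient of s^2 is 5.

5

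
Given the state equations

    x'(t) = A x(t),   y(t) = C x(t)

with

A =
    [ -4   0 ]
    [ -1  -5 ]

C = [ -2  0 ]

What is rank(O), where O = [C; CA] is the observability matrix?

1

CA = [[8, 0]]
Observability matrix O = [C; CA] = [[-2, 0], [8, 0]]
Every row of O is a scalar multiple of row 1 = [-2, 0] (multipliers 1, -4), so the rows span a one-dimensional space.
O ≠ 0, hence rank(O) = 1.
rank(O) = 1 < n = 2, so the pair (A, C) is not completely observable.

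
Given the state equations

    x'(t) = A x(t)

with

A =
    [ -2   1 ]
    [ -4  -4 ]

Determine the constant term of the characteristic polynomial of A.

12

For a 2×2 matrix, det(sI - A) = s^2 - (tr A)s + det A.
tr A = -6, det A = 12.
So p(s) = s^2 + 6s + 12.
The constant term is 12.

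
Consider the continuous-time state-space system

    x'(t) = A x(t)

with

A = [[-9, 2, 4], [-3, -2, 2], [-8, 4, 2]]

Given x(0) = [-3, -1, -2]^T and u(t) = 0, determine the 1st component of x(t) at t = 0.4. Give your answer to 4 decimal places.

0.0861

det(sI - A) = s^3 - (tr A)s^2 + (M11 + M22 + M33)s - det A, where Mii is the 2×2 principal minor of A obtained by deleting row i and column i.
tr A = (-9) + (-2) + 2 = -9; M11 = (-2)·2 - 2·4 = -4 - 8 = -12; M22 = (-9)·2 - 4·(-8) = -18 - (-32) = 14; M33 = (-9)·(-2) - 2·(-3) = 18 - (-6) = 24; sum of minors = 26.
det A = (-9)·((-2)·2 - 2·4) - 2·((-3)·2 - 2·(-8)) + 4·((-3)·4 - (-2)·(-8)) = (-9)·(-12) - 2·10 + 4·(-28) = -24.
So p(s) = det(sI - A) = s^3 + 9s^2 + 26s + 24.
Rational-root test: any integer root divides 24. Testing small divisors, s = -2 works: p(-2) = -8 + 36 + (-52) + 24 = 0, so (s + 2) is a factor.
Dividing, p(s) = (s + 2)(s^2 + 7s + 12).
Factor s^2 + 7s + 12: two numbers with sum -7 and product 12 are -3 and -4, so s^2 + 7s + 12 = (s + 3)(s + 4).
Hence p(s) = (s + 2) (s + 3) (s + 4), with roots -4, -3, -2.
The eigenvalues -4, -3, -2 are distinct and real, so A is diagonalisable and x(t) = e^{At} x(0) = V diag(e^{λ_i t}) V^{-1} x(0), where the columns of V are the eigenvectors.
λ = -4: A - (-4)I = [[-5, 2, 4], [-3, 2, 2], [-8, 4, 6]]. v must be orthogonal to every row; (row 1) × (row 2) = [-4, -2, -4], so take v_1 = [2, 1, 2]^T.
λ = -3: A - (-3)I = [[-6, 2, 4], [-3, 1, 2], [-8, 4, 5]]. v must be orthogonal to every row; (row 1) × (row 3) = [-6, -2, -8], so take v_2 = [3, 1, 4]^T.
λ = -2: A - (-2)I = [[-7, 2, 4], [-3, 0, 2], [-8, 4, 4]]. v must be orthogonal to every row; (row 1) × (row 2) = [4, 2, 6], so take v_3 = [-2, -1, -3]^T.
V = [v_1 v_2 v_3] = [[2, 3, -2], [1, 1, -1], [2, 4, -3]] has det V = 1, so V^{-1} = adj(V)/det V = [[1, 1, -1], [1, -2, 0], [2, -2, -1]].
Modal coordinates z(0) = V^{-1} x(0): 1·(-3) + 1·(-1) + (-1)·(-2) = -2; 1·(-3) + (-2)·(-1) + 0·(-2) = -1; 2·(-3) + (-2)·(-1) + (-1)·(-2) = -2; so z(0) = [-2, -1, -2]^T.
x_1(t) = Σ_i (v_i)_1 · z_i(0) · e^{λ_i t} (row 1 of V times the modal terms).
x_1(0.4) = 2·(-2)·e^{-4·0.4} + 3·(-1)·e^{-3·0.4} + (-2)·(-2)·e^{-2·0.4} = (-4)·0.201897 + (-3)·0.301194 + 4·0.449329 = 0.0861.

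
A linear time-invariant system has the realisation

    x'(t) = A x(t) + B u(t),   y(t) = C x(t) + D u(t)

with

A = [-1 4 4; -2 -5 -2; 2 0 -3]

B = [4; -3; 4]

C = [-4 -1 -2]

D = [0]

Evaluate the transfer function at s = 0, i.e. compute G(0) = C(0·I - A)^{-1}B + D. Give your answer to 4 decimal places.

-23.9333

G(0) = C(-A)^{-1}B + D = -C A^{-1} B + D.
det A = -15, so A^{-1} = (1/-15)·adj(A) = [[-1, -4/5, -4/5], [2/3, 1/3, 2/3], [-2/3, -8/15, -13/15]]
A^{-1} B = [-24/5, 13/3, -68/15]^T
C A^{-1} B = 359/15
G(0) = D - C A^{-1} B = 0 - (359/15) = -359/15 ≈ -23.9333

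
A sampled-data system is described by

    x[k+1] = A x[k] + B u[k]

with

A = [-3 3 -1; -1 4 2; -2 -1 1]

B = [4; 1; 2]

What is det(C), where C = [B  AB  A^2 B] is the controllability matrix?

-405

AB = [[-11], [4], [-7]]
A^2B = [[52], [13], [11]]
Controllability matrix C = [B  AB  A^2B] = [[4, -11, 52], [1, 4, 13], [2, -7, 11]]
Expanding along the first row, det(C) = 4·(4·11 - 13·(-7)) - (-11)·(1·11 - 13·2) + 52·(1·(-7) - 4·2) = 4·135 - (-11)·(-15) + 52·(-15) = -405
Since det(C) ≠ 0, rank(C) = 3 and the system is completely controllable.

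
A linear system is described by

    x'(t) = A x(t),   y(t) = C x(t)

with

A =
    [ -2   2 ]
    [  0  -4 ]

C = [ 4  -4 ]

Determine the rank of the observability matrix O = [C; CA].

2

CA = [[-8, 24]]
Observability matrix O = [C; CA] = [[4, -4], [-8, 24]]
det(O) = 4·24 - (-4)·(-8) = 96 - 32 = 64 ≠ 0, so rank(O) = 2.
rank(O) = 2 = n, so the pair (A, C) is completely observable.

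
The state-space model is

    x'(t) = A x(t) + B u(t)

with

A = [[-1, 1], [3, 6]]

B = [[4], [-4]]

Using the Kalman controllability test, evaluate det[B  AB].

-80

AB = [[-8], [-12]]
Controllability matrix C = [B  AB] = [[4, -8], [-4, -12]]
det(C) = 4·(-12) - (-8)·(-4) = -48 - 32 = -80
Since det(C) ≠ 0, rank(C) = 2 and the system is completely controllable.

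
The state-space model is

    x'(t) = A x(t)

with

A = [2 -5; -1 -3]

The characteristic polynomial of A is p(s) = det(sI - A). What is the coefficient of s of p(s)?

1

For a 2×2 matrix, det(sI - A) = s^2 - (tr A)s + det A.
tr A = -1, det A = -11.
So p(s) = s^2 + s - 11.
The coefficient of s is 1.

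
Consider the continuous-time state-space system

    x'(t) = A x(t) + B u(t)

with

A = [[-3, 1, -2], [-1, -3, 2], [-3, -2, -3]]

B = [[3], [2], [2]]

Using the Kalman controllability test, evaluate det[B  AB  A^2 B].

-1568

AB = [[-11], [-5], [-19]]
A^2B = [[66], [-12], [100]]
Controllability matrix C = [B  AB  A^2B] = [[3, -11, 66], [2, -5, -12], [2, -19, 100]]
Expanding along the first row, det(C) = 3·((-5)·100 - (-12)·(-19)) - (-11)·(2·100 - (-12)·2) + 66·(2·(-19) - (-5)·2) = 3·(-728) - (-11)·224 + 66·(-28) = -1568
Since det(C) ≠ 0, rank(C) = 3 and the system is completely controllable.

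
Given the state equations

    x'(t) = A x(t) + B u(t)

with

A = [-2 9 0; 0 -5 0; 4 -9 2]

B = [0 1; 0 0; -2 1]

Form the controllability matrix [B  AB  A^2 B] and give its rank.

2

AB = [[0, -2], [0, 0], [-4, 6]]
A^2B = [[0, 4], [0, 0], [-8, 4]]
Controllability matrix C = [B  AB  A^2B] = [[0, 1, 0, -2, 0, 4], [0, 0, 0, 0, 0, 0], [-2, 1, -4, 6, -8, 4]]
Row 2 of C is identically zero, so rank(C) ≤ 2.
The 2×2 minor from rows 1, 3, columns 1, 2 is 0·1 - 1·(-2) = 0 - (-2) = 2 ≠ 0, so rank(C) = 2.
rank(C) = 2 < n = 3, so the pair (A, B) is not completely controllable.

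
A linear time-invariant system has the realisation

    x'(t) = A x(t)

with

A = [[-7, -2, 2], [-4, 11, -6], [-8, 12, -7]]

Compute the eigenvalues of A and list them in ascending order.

det(sI - A) = s^3 - (tr A)s^2 + (M11 + M22 + M33)s - det A, where Mii is the 2×2 principal minor of A obtained by deleting row i and column i.
tr A = (-7) + 11 + (-7) = -3; M11 = 11·(-7) - (-6)·12 = -77 - (-72) = -5; M22 = (-7)·(-7) - 2·(-8) = 49 - (-16) = 65; M33 = (-7)·11 - (-2)·(-4) = -77 - 8 = -85; sum of minors = -25.
det A = (-7)·(11·(-7) - (-6)·12) - (-2)·((-4)·(-7) - (-6)·(-8)) + 2·((-4)·12 - 11·(-8)) = (-7)·(-5) - (-2)·(-20) + 2·40 = 75.
So p(s) = det(sI - A) = s^3 + 3s^2 - 25s - 75.
Rational-root test: any integer root divides -75. Testing small divisors, s = -3 works: p(-3) = -27 + 27 + 75 + (-75) = 0, so (s + 3) is a factor.
Dividing, p(s) = (s + 3)(s^2 - 25).
Factor s^2 - 25: two numbers with sum 0 and product -25 are 5 and -5, so s^2 - 25 = (s - 5)(s + 5).
Hence p(s) = (s - 5) (s + 3) (s + 5), with roots -5, -3, 5.
At least one eigenvalue has non-negative real part, so the system is not asymptotically stable.

-5, -3, 5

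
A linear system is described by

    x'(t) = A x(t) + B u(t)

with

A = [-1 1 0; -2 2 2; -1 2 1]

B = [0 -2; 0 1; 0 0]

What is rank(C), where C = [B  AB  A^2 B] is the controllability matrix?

3

AB = [[0, 3], [0, 6], [0, 4]]
A^2B = [[0, 3], [0, 14], [0, 13]]
Controllability matrix C = [B  AB  A^2B] = [[0, -2, 0, 3, 0, 3], [0, 1, 0, 6, 0, 14], [0, 0, 0, 4, 0, 13]]
Take the 3×3 submatrix of C formed by columns 2, 4, 6: [[-2, 3, 3], [1, 6, 14], [0, 4, 13]]. Its determinant is (-2)·(6·13 - 14·4) - 3·(1·13 - 14·0) + 3·(1·4 - 6·0) = (-2)·22 - 3·13 + 3·4 = -71 ≠ 0.
So rank(C) ≥ 3; since C has 3 rows, rank(C) = 3.
rank(C) = 3 = n, so the pair (A, B) is completely controllable.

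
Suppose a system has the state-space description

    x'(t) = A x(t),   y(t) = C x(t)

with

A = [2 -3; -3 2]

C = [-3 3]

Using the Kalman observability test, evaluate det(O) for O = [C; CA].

0

CA = [[-15, 15]]
Observability matrix O = [C; CA] = [[-3, 3], [-15, 15]]
det(O) = (-3)·15 - 3·(-15) = -45 - (-45) = 0
Since det(O) = 0, rank(O) < 2 and the system is not completely observable.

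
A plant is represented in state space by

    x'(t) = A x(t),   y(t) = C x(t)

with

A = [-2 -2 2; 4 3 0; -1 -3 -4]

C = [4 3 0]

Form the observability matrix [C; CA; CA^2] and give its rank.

3

CA = [[4, 1, 8]]
CA^2 = [[-12, -29, -24]]
Observability matrix O = [C; CA; CA^2] = [[4, 3, 0], [4, 1, 8], [-12, -29, -24]]
det(O) = 4·(1·(-24) - 8·(-29)) - 3·(4·(-24) - 8·(-12)) + 0·(4·(-29) - 1·(-12)) = 4·208 - 3·0 + 0·(-104) = 832 ≠ 0, so rank(O) = 3.
rank(O) = 3 = n, so the pair (A, C) is completely observable.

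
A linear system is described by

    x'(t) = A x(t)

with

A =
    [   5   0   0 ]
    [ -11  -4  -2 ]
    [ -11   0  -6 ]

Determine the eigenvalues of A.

det(sI - A) = s^3 - (tr A)s^2 + (M11 + M22 + M33)s - det A, where Mii is the 2×2 principal minor of A obtained by deleting row i and column i.
tr A = 5 + (-4) + (-6) = -5; M11 = (-4)·(-6) - (-2)·0 = 24 - 0 = 24; M22 = 5·(-6) - 0·(-11) = -30 - 0 = -30; M33 = 5·(-4) - 0·(-11) = -20 - 0 = -20; sum of minors = -26.
det A = 5·((-4)·(-6) - (-2)·0) - 0·((-11)·(-6) - (-2)·(-11)) + 0·((-11)·0 - (-4)·(-11)) = 5·24 - 0·44 + 0·(-44) = 120.
So p(s) = det(sI - A) = s^3 + 5s^2 - 26s - 120.
Rational-root test: any integer root divides -120. Testing small divisors, s = -4 works: p(-4) = -64 + 80 + 104 + (-120) = 0, so (s + 4) is a factor.
Dividing, p(s) = (s + 4)(s^2 + s - 30).
Factor s^2 + s - 30: two numbers with sum -1 and product -30 are 5 and -6, so s^2 + s - 30 = (s - 5)(s + 6).
Hence p(s) = (s - 5) (s + 4) (s + 6), with roots -6, -4, 5.
At least one eigenvalue has non-negative real part, so the system is not asymptotically stable.

-6, -4, 5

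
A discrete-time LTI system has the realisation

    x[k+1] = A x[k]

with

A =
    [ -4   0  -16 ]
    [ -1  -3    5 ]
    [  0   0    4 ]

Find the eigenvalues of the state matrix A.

det(zI - A) = z^3 - (tr A)z^2 + (M11 + M22 + M33)z - det A, where Mii is the 2×2 principal minor of A obtained by deleting row i and column i.
tr A = (-4) + (-3) + 4 = -3; M11 = (-3)·4 - 5·0 = -12 - 0 = -12; M22 = (-4)·4 - (-16)·0 = -16 - 0 = -16; M33 = (-4)·(-3) - 0·(-1) = 12 - 0 = 12; sum of minors = -16.
det A = (-4)·((-3)·4 - 5·0) - 0·((-1)·4 - 5·0) + (-16)·((-1)·0 - (-3)·0) = (-4)·(-12) - 0·(-4) + (-16)·0 = 48.
So p(z) = det(zI - A) = z^3 + 3z^2 - 16z - 48.
Rational-root test: any integer root divides -48. Testing small divisors, z = -3 works: p(-3) = -27 + 27 + 48 + (-48) = 0, so (z + 3) is a factor.
Dividing, p(z) = (z + 3)(z^2 - 16).
Factor z^2 - 16: two numbers with sum 0 and product -16 are 4 and -4, so z^2 - 16 = (z - 4)(z + 4).
Hence p(z) = (z - 4) (z + 3) (z + 4), with roots -4, -3, 4.

-4, -3, 4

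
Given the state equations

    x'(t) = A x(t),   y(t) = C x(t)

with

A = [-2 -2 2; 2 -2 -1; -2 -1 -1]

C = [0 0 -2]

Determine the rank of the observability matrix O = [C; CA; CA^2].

CA = [[4, 2, 2]]
CA^2 = [[-8, -14, 4]]
Observability matrix O = [C; CA; CA^2] = [[0, 0, -2], [4, 2, 2], [-8, -14, 4]]
det(O) = 0·(2·4 - 2·(-14)) - 0·(4·4 - 2·(-8)) + (-2)·(4·(-14) - 2·(-8)) = 0·36 - 0·32 + (-2)·(-40) = 80 ≠ 0, so rank(O) = 3.
rank(O) = 3 = n, so the pair (A, C) is completely observable.

3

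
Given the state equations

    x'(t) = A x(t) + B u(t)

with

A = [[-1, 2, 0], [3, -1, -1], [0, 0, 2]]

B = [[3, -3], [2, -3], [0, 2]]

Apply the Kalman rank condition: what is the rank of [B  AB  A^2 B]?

AB = [[1, -3], [7, -8], [0, 4]]
A^2B = [[13, -13], [-4, -5], [0, 8]]
Controllability matrix C = [B  AB  A^2B] = [[3, -3, 1, -3, 13, -13], [2, -3, 7, -8, -4, -5], [0, 2, 0, 4, 0, 8]]
Take the 3×3 submatrix of C formed by columns 1, 2, 3: [[3, -3, 1], [2, -3, 7], [0, 2, 0]]. Its determinant is 3·((-3)·0 - 7·2) - (-3)·(2·0 - 7·0) + 1·(2·2 - (-3)·0) = 3·(-14) - (-3)·0 + 1·4 = -38 ≠ 0.
So rank(C) ≥ 3; since C has 3 rows, rank(C) = 3.
rank(C) = 3 = n, so the pair (A, B) is completely controllable.

3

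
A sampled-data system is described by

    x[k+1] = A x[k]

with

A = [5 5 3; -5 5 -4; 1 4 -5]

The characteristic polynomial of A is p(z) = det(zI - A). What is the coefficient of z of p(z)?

13

Expand det(zI - A) for the 3×3 matrix.
p(z) = z^3 - 5z^2 + 13z + 265.
(Check: constant term = det(-A) = (-1)^3 det A = 265; coefficient of z^2 = -tr A = -5.)
The coefficient of z is 13.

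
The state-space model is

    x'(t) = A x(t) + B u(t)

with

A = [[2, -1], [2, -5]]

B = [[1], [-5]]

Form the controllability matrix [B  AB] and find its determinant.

AB = [[7], [27]]
Controllability matrix C = [B  AB] = [[1, 7], [-5, 27]]
det(C) = 1·27 - 7·(-5) = 27 - (-35) = 62
Since det(C) ≠ 0, rank(C) = 2 and the system is completely controllable.

62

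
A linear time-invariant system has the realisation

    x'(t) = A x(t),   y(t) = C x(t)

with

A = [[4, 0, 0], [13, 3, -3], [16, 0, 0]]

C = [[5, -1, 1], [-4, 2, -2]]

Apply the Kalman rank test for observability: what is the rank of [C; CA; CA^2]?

2

CA = [[23, -3, 3], [-22, 6, -6]]
CA^2 = [[101, -9, 9], [-106, 18, -18]]
Observability matrix O = [C; CA; CA^2] = [[5, -1, 1], [-4, 2, -2], [23, -3, 3], [-22, 6, -6], [101, -9, 9], [-106, 18, -18]]
The columns c1, c2, c3 of O are linearly dependent: c2 + c3 = 0 (check each entry), so rank(O) ≤ 2.
The 2×2 minor from rows 1, 2, columns 1, 2 is 5·2 - (-1)·(-4) = 10 - 4 = 6 ≠ 0, so rank(O) = 2.
rank(O) = 2 < n = 3, so the pair (A, C) is not completely observable.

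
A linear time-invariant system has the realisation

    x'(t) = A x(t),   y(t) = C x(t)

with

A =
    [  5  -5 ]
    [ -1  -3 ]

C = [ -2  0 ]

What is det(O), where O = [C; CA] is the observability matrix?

CA = [[-10, 10]]
Observability matrix O = [C; CA] = [[-2, 0], [-10, 10]]
det(O) = (-2)·10 - 0·(-10) = -20 - 0 = -20
Since det(O) ≠ 0, rank(O) = 2 and the system is completely observable.

-20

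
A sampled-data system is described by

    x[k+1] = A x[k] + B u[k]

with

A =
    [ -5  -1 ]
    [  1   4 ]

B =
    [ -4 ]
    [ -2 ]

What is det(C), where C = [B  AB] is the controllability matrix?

92

AB = [[22], [-12]]
Controllability matrix C = [B  AB] = [[-4, 22], [-2, -12]]
det(C) = (-4)·(-12) - 22·(-2) = 48 - (-44) = 92
Since det(C) ≠ 0, rank(C) = 2 and the system is completely controllable.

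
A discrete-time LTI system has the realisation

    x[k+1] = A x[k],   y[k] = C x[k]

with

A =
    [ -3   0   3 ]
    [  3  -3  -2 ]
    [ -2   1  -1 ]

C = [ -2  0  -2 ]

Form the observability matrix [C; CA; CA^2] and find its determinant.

208

CA = [[10, -2, -4]]
CA^2 = [[-28, 2, 38]]
Observability matrix O = [C; CA; CA^2] = [[-2, 0, -2], [10, -2, -4], [-28, 2, 38]]
Expanding along the first row, det(O) = (-2)·((-2)·38 - (-4)·2) - 0·(10·38 - (-4)·(-28)) + (-2)·(10·2 - (-2)·(-28)) = (-2)·(-68) - 0·268 + (-2)·(-36) = 208
Since det(O) ≠ 0, rank(O) = 3 and the system is completely observable.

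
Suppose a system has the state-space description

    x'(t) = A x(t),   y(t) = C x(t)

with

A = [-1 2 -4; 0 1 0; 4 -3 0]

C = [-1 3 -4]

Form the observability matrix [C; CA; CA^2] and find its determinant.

CA = [[-15, 13, 4]]
CA^2 = [[31, -29, 60]]
Observability matrix O = [C; CA; CA^2] = [[-1, 3, -4], [-15, 13, 4], [31, -29, 60]]
Expanding along the first row, det(O) = (-1)·(13·60 - 4·(-29)) - 3·((-15)·60 - 4·31) + (-4)·((-15)·(-29) - 13·31) = (-1)·896 - 3·(-1024) + (-4)·32 = 2048
Since det(O) ≠ 0, rank(O) = 3 and the system is completely observable.

2048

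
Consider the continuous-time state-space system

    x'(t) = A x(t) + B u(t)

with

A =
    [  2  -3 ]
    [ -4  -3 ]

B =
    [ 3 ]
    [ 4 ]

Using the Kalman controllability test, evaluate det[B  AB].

AB = [[-6], [-24]]
Controllability matrix C = [B  AB] = [[3, -6], [4, -24]]
det(C) = 3·(-24) - (-6)·4 = -72 - (-24) = -48
Since det(C) ≠ 0, rank(C) = 2 and the system is completely controllable.

-48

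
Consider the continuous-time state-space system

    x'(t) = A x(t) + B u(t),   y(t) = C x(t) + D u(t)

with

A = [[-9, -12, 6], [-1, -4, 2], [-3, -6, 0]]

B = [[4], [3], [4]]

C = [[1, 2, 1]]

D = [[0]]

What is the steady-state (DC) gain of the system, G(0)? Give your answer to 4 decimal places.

G(0) = C(-A)^{-1}B + D = -C A^{-1} B + D.
det A = -72, so A^{-1} = (1/-72)·adj(A) = [[-1/6, 1/2, 0], [1/12, -1/4, -1/6], [1/12, 1/4, -1/3]]
A^{-1} B = [5/6, -13/12, -1/4]^T
C A^{-1} B = -19/12
G(0) = D - C A^{-1} B = 0 - (-19/12) = 19/12 ≈ 1.5833

1.5833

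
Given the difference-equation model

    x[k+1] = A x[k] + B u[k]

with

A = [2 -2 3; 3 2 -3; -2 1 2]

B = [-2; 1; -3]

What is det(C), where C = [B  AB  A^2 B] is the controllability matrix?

-1813

AB = [[-15], [5], [-1]]
A^2B = [[-43], [-32], [33]]
Controllability matrix C = [B  AB  A^2B] = [[-2, -15, -43], [1, 5, -32], [-3, -1, 33]]
Expanding along the first row, det(C) = (-2)·(5·33 - (-32)·(-1)) - (-15)·(1·33 - (-32)·(-3)) + (-43)·(1·(-1) - 5·(-3)) = (-2)·133 - (-15)·(-63) + (-43)·14 = -1813
Since det(C) ≠ 0, rank(C) = 3 and the system is completely controllable.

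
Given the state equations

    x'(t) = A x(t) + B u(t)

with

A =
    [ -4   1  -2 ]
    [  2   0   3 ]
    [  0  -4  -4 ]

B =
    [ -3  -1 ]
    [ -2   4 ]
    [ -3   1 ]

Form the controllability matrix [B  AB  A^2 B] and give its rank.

3

AB = [[16, 6], [-15, 1], [20, -20]]
A^2B = [[-119, 17], [92, -48], [-20, 76]]
Controllability matrix C = [B  AB  A^2B] = [[-3, -1, 16, 6, -119, 17], [-2, 4, -15, 1, 92, -48], [-3, 1, 20, -20, -20, 76]]
Take the 3×3 submatrix of C formed by columns 1, 2, 3: [[-3, -1, 16], [-2, 4, -15], [-3, 1, 20]]. Its determinant is (-3)·(4·20 - (-15)·1) - (-1)·((-2)·20 - (-15)·(-3)) + 16·((-2)·1 - 4·(-3)) = (-3)·95 - (-1)·(-85) + 16·10 = -210 ≠ 0.
So rank(C) ≥ 3; since C has 3 rows, rank(C) = 3.
rank(C) = 3 = n, so the pair (A, B) is completely controllable.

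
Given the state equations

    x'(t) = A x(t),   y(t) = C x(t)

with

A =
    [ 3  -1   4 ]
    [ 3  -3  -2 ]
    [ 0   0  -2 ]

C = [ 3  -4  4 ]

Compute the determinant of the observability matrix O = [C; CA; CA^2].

-1170

CA = [[-3, 9, 12]]
CA^2 = [[18, -24, -54]]
Observability matrix O = [C; CA; CA^2] = [[3, -4, 4], [-3, 9, 12], [18, -24, -54]]
Expanding along the first row, det(O) = 3·(9·(-54) - 12·(-24)) - (-4)·((-3)·(-54) - 12·18) + 4·((-3)·(-24) - 9·18) = 3·(-198) - (-4)·(-54) + 4·(-90) = -1170
Since det(O) ≠ 0, rank(O) = 3 and the system is completely observable.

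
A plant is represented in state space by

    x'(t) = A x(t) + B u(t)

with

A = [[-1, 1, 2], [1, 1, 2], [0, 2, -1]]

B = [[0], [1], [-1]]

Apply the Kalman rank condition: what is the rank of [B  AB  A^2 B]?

3

AB = [[-1], [-1], [3]]
A^2B = [[6], [4], [-5]]
Controllability matrix C = [B  AB  A^2B] = [[0, -1, 6], [1, -1, 4], [-1, 3, -5]]
det(C) = 0·((-1)·(-5) - 4·3) - (-1)·(1·(-5) - 4·(-1)) + 6·(1·3 - (-1)·(-1)) = 0·(-7) - (-1)·(-1) + 6·2 = 11 ≠ 0, so rank(C) = 3.
rank(C) = 3 = n, so the pair (A, B) is completely controllable.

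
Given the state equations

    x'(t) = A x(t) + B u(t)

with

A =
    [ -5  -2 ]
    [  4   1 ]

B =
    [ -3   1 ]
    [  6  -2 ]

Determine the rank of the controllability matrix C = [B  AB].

1

AB = [[3, -1], [-6, 2]]
Controllability matrix C = [B  AB] = [[-3, 1, 3, -1], [6, -2, -6, 2]]
Every column of C is a scalar multiple of column 1 = [-3, 6] (multipliers 1, -1/3, -1, 1/3), so the columns span a one-dimensional space.
C ≠ 0, hence rank(C) = 1.
rank(C) = 1 < n = 2, so the pair (A, B) is not completely controllable.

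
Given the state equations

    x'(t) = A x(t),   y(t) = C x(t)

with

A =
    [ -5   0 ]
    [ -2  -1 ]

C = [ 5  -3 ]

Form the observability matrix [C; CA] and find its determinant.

-42

CA = [[-19, 3]]
Observability matrix O = [C; CA] = [[5, -3], [-19, 3]]
det(O) = 5·3 - (-3)·(-19) = 15 - 57 = -42
Since det(O) ≠ 0, rank(O) = 2 and the system is completely observable.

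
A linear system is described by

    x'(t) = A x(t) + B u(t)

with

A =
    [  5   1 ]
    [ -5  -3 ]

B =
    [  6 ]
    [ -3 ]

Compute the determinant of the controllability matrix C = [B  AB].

-45

AB = [[27], [-21]]
Controllability matrix C = [B  AB] = [[6, 27], [-3, -21]]
det(C) = 6·(-21) - 27·(-3) = -126 - (-81) = -45
Since det(C) ≠ 0, rank(C) = 2 and the system is completely controllable.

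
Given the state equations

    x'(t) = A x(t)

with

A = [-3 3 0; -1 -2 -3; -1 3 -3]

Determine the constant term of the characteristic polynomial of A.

45

Expand det(sI - A) for the 3×3 matrix.
p(s) = s^3 + 8s^2 + 33s + 45.
(Check: constant term = det(-A) = (-1)^3 det A = 45; coefficient of s^2 = -tr A = 8.)
The constant term is 45.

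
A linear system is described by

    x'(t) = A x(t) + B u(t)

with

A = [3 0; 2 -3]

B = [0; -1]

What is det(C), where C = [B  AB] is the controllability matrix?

AB = [[0], [3]]
Controllability matrix C = [B  AB] = [[0, 0], [-1, 3]]
det(C) = 0·3 - 0·(-1) = 0 - 0 = 0
Since det(C) = 0, rank(C) < 2 and the system is not completely controllable.

0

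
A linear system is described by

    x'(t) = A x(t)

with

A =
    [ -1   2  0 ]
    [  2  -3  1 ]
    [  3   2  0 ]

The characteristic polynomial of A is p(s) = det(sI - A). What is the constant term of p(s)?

Expand det(sI - A) for the 3×3 matrix.
p(s) = s^3 + 4s^2 - 3s - 8.
(Check: constant term = det(-A) = (-1)^3 det A = -8; coefficient of s^2 = -tr A = 4.)
The constant term is -8.

-8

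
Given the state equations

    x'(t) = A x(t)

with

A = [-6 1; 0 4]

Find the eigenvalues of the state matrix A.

det(sI - A) = s^2 - (tr A)s + det A, with tr A = (-6) + 4 = -2 and det A = (-6)·4 - 1·0 = -24 - 0 = -24.
So p(s) = det(sI - A) = s^2 + 2s - 24.
Factor s^2 + 2s - 24: two numbers with sum -2 and product -24 are 4 and -6, so s^2 + 2s - 24 = (s - 4)(s + 6).
Hence p(s) = (s - 4) (s + 6), with roots -6, 4.
At least one eigenvalue has non-negative real part, so the system is not asymptotically stable.

-6, 4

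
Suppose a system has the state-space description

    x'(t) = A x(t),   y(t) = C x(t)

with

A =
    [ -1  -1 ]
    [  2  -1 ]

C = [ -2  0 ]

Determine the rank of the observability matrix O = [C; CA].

CA = [[2, 2]]
Observability matrix O = [C; CA] = [[-2, 0], [2, 2]]
det(O) = (-2)·2 - 0·2 = -4 - 0 = -4 ≠ 0, so rank(O) = 2.
rank(O) = 2 = n, so the pair (A, C) is completely observable.

2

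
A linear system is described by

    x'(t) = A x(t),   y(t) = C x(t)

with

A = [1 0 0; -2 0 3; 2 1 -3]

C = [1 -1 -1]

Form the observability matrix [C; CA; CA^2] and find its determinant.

-3

CA = [[1, -1, 0]]
CA^2 = [[3, 0, -3]]
Observability matrix O = [C; CA; CA^2] = [[1, -1, -1], [1, -1, 0], [3, 0, -3]]
Expanding along the first row, det(O) = 1·((-1)·(-3) - 0·0) - (-1)·(1·(-3) - 0·3) + (-1)·(1·0 - (-1)·3) = 1·3 - (-1)·(-3) + (-1)·3 = -3
Since det(O) ≠ 0, rank(O) = 3 and the system is completely observable.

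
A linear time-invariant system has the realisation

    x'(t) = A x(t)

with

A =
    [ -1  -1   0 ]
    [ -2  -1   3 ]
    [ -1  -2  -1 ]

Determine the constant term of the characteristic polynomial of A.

Expand det(sI - A) for the 3×3 matrix.
p(s) = s^3 + 3s^2 + 7s + 2.
(Check: constant term = det(-A) = (-1)^3 det A = 2; coefficient of s^2 = -tr A = 3.)
The constant term is 2.

2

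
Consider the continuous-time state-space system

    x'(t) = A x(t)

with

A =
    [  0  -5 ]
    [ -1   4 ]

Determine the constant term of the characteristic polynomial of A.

-5

For a 2×2 matrix, det(sI - A) = s^2 - (tr A)s + det A.
tr A = 4, det A = -5.
So p(s) = s^2 - 4s - 5.
The constant term is -5.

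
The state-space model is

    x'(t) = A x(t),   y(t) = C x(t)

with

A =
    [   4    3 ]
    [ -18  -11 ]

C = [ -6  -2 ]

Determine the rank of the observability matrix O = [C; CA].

1

CA = [[12, 4]]
Observability matrix O = [C; CA] = [[-6, -2], [12, 4]]
Every row of O is a scalar multiple of row 1 = [-6, -2] (multipliers 1, -2), so the rows span a one-dimensional space.
O ≠ 0, hence rank(O) = 1.
rank(O) = 1 < n = 2, so the pair (A, C) is not completely observable.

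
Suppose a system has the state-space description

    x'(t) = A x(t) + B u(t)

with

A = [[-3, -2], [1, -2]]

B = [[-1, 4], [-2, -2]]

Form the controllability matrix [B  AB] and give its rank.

AB = [[7, -8], [3, 8]]
Controllability matrix C = [B  AB] = [[-1, 4, 7, -8], [-2, -2, 3, 8]]
Take the 2×2 submatrix of C formed by columns 1, 2: [[-1, 4], [-2, -2]]. Its determinant is (-1)·(-2) - 4·(-2) = 2 - (-8) = 10 ≠ 0.
So rank(C) ≥ 2; since C has 2 rows, rank(C) = 2.
rank(C) = 2 = n, so the pair (A, B) is completely controllable.

2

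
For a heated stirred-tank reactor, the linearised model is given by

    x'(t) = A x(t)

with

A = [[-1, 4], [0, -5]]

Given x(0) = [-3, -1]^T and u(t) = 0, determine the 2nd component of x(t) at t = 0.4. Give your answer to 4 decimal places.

-0.1353

det(sI - A) = s^2 - (tr A)s + det A, with tr A = (-1) + (-5) = -6 and det A = (-1)·(-5) - 4·0 = 5 - 0 = 5.
So p(s) = det(sI - A) = s^2 + 6s + 5.
Factor s^2 + 6s + 5: two numbers with sum -6 and product 5 are -1 and -5, so s^2 + 6s + 5 = (s + 1)(s + 5).
Hence p(s) = (s + 1) (s + 5), with roots -5, -1.
The eigenvalues -5, -1 are distinct and real, so A is diagonalisable and x(t) = e^{At} x(0) = V diag(e^{λ_i t}) V^{-1} x(0), where the columns of V are the eigenvectors.
λ = -5: A - (-5)I = [[4, 4], [0, 0]]. Row 1 gives 4·v1 + 4·v2 = 0, so take v_1 = [-1, 1]^T.
λ = -1: A - (-1)I = [[0, 4], [0, -4]]. Row 1 gives 0·v1 + 4·v2 = 0, so take v_2 = [-1, 0]^T.
V = [v_1 v_2] = [[-1, -1], [1, 0]] has det V = 1, so V^{-1} = adj(V)/det V = [[0, 1], [-1, -1]].
Modal coordinates z(0) = V^{-1} x(0): 0·(-3) + 1·(-1) = -1; (-1)·(-3) + (-1)·(-1) = 4; so z(0) = [-1, 4]^T.
x_2(t) = Σ_i (v_i)_2 · z_i(0) · e^{λ_i t} (row 2 of V times the modal terms).
x_2(0.4) = 1·(-1)·e^{-5·0.4} + 0·4·e^{-1·0.4} = (-1)·0.135335 + 0·0.670320 = -0.1353.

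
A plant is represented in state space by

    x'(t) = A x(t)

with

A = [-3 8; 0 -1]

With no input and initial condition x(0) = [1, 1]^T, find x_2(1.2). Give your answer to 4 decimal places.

0.3012

det(sI - A) = s^2 - (tr A)s + det A, with tr A = (-3) + (-1) = -4 and det A = (-3)·(-1) - 8·0 = 3 - 0 = 3.
So p(s) = det(sI - A) = s^2 + 4s + 3.
Factor s^2 + 4s + 3: two numbers with sum -4 and product 3 are -1 and -3, so s^2 + 4s + 3 = (s + 1)(s + 3).
Hence p(s) = (s + 1) (s + 3), with roots -3, -1.
The eigenvalues -3, -1 are distinct and real, so A is diagonalisable and x(t) = e^{At} x(0) = V diag(e^{λ_i t}) V^{-1} x(0), where the columns of V are the eigenvectors.
λ = -3: A - (-3)I = [[0, 8], [0, 2]]. Row 1 gives 0·v1 + 8·v2 = 0, so take v_1 = [1, 0]^T.
λ = -1: A - (-1)I = [[-2, 8], [0, 0]]. Row 1 gives (-2)·v1 + 8·v2 = 0, so take v_2 = [4, 1]^T.
V = [v_1 v_2] = [[1, 4], [0, 1]] has det V = 1, so V^{-1} = adj(V)/det V = [[1, -4], [0, 1]].
Modal coordinates z(0) = V^{-1} x(0): 1·1 + (-4)·1 = -3; 0·1 + 1·1 = 1; so z(0) = [-3, 1]^T.
x_2(t) = Σ_i (v_i)_2 · z_i(0) · e^{λ_i t} (row 2 of V times the modal terms).
x_2(1.2) = 0·(-3)·e^{-3·1.2} + 1·1·e^{-1·1.2} = 0·0.027324 + 1·0.301194 = 0.3012.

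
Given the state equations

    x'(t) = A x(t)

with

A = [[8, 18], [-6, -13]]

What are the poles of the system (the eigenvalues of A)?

-4, -1

det(sI - A) = s^2 - (tr A)s + det A, with tr A = 8 + (-13) = -5 and det A = 8·(-13) - 18·(-6) = -104 - (-108) = 4.
So p(s) = det(sI - A) = s^2 + 5s + 4.
Factor s^2 + 5s + 4: two numbers with sum -5 and product 4 are -1 and -4, so s^2 + 5s + 4 = (s + 1)(s + 4).
Hence p(s) = (s + 1) (s + 4), with roots -4, -1.
All eigenvalues have negative real part, so the system is asymptotically stable.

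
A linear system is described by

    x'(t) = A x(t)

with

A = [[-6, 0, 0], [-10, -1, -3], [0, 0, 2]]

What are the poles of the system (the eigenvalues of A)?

det(sI - A) = s^3 - (tr A)s^2 + (M11 + M22 + M33)s - det A, where Mii is the 2×2 principal minor of A obtained by deleting row i and column i.
tr A = (-6) + (-1) + 2 = -5; M11 = (-1)·2 - (-3)·0 = -2 - 0 = -2; M22 = (-6)·2 - 0·0 = -12 - 0 = -12; M33 = (-6)·(-1) - 0·(-10) = 6 - 0 = 6; sum of minors = -8.
det A = (-6)·((-1)·2 - (-3)·0) - 0·((-10)·2 - (-3)·0) + 0·((-10)·0 - (-1)·0) = (-6)·(-2) - 0·(-20) + 0·0 = 12.
So p(s) = det(sI - A) = s^3 + 5s^2 - 8s - 12.
Rational-root test: any integer root divides -12. Testing small divisors, s = -1 works: p(-1) = -1 + 5 + 8 + (-12) = 0, so (s + 1) is a factor.
Dividing, p(s) = (s + 1)(s^2 + 4s - 12).
Factor s^2 + 4s - 12: two numbers with sum -4 and product -12 are 2 and -6, so s^2 + 4s - 12 = (s - 2)(s + 6).
Hence p(s) = (s - 2) (s + 1) (s + 6), with roots -6, -1, 2.
At least one eigenvalue has non-negative real part, so the system is not asymptotically stable.

-6, -1, 2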